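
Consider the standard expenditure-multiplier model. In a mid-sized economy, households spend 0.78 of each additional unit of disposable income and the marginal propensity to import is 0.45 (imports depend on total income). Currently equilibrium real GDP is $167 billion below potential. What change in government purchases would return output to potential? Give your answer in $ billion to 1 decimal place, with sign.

Spending multiplier = 1/(1 − c + m) = 1/(1 − 0.78 + 0.45) = 1/0.67 ≈ 1.493.
Need ΔY = +$167 billion, so ΔG = ΔY/k = (+$167 billion) × 0.67 ≈ +$111.9 billion.
The government should increase government purchases by $111.9 billion.

+$111.9 billion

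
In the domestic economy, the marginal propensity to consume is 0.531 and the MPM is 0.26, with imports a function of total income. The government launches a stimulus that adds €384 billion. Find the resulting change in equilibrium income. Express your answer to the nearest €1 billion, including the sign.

+€527 billion

Spending multiplier = 1/(1 − c + m) = 1/(1 − 0.531 + 0.26) = 1/0.729 ≈ 1.372.
ΔY = k × ΔG = (+€384 billion) / 0.729 ≈ +€527 billion.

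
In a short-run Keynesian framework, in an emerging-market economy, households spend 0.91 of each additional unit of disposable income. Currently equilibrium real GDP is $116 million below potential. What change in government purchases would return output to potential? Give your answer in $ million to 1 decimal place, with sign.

+$10.4 million

Spending multiplier = 1/(1 − MPC) = 1/(1 − 0.91) = 1/0.09 ≈ 11.111.
Need ΔY = +$116 million, so ΔG = ΔY/k = (+$116 million) × 0.09 ≈ +$10.4 million.
The government should increase government purchases by $10.4 million.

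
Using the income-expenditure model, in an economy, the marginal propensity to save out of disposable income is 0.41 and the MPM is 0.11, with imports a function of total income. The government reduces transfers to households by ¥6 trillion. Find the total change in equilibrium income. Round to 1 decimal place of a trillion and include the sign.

MPC = 1 − MPS = 1 − 0.41 = 0.59.
The transfer change shifts disposable income by −¥6 trillion, so first-round consumption changes by c·ΔTR = 0.59 × (−¥6 trillion) = −¥3.54 trillion.
Expenditure multiplier = 1/(1 − c + m) = 1/(1 − 0.59 + 0.11) = 1/0.52 ≈ 1.923.
The transfer multiplier is c × k ≈ 1.135, so ΔY = k × (c·ΔTR) = (−¥3.54 trillion) / 0.52 ≈ −¥6.8 trillion.

−¥6.8 trillion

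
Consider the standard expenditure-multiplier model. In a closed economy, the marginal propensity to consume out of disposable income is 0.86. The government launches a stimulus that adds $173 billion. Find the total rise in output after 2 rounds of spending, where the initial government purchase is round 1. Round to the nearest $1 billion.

Round 1 adds ΔG = $173 billion; each later round is MPC = 0.86 times the previous.
After 2 rounds: 173 + 148.78 = ΔG·(1 − c^2)/(1 − c) = 173 × (1 − 0.7396)/0.14 ≈ $322 billion.

$322 billion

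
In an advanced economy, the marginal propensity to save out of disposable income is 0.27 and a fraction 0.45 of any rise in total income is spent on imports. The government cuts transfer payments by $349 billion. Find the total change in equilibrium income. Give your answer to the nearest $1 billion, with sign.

MPC = 1 − MPS = 1 − 0.27 = 0.73.
The transfer change shifts disposable income by −$349 billion, so first-round consumption changes by c·ΔTR = 0.73 × (−$349 billion) = −$254.77 billion.
Expenditure multiplier = 1/(1 − c + m) = 1/(1 − 0.73 + 0.45) = 1/0.72 ≈ 1.389.
The transfer multiplier is c × k ≈ 1.014, so ΔY = k × (c·ΔTR) = (−$254.77 billion) / 0.72 ≈ −$354 billion.

−$354 billion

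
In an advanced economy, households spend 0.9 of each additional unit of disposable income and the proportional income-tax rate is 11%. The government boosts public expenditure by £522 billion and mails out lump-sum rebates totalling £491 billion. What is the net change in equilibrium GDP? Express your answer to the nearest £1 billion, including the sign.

Expenditure multiplier = 1/(1 − c(1−t)) = 1/(1 − 0.9×0.89) = 1/0.199 ≈ 5.025.
ΔG contributes k·ΔG = (+£522 billion) / 0.199 ≈ +£2,623.1 billion.
ΔT of −£491 billion changes first-round spending by −c·ΔT = +£441.9 billion, contributing k·(−c·ΔT) = (+£441.9 billion) / 0.199 ≈ +£2,220.6 billion.
Net ΔY = k(ΔG − c·ΔT) = (+£963.9 billion) / 0.199 ≈ +£4,844 billion.

+£4,844 billion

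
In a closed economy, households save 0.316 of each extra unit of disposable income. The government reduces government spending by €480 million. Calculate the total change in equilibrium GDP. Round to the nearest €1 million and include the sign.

−€1,519 million

MPC = 1 − MPS = 1 − 0.316 = 0.684.
Government-spending multiplier = 1/(1 − MPC) = 1/(1 − 0.684) = 1/0.316 ≈ 3.165.
ΔY = k × ΔG = (−€480 million) / 0.316 ≈ −€1,519 million.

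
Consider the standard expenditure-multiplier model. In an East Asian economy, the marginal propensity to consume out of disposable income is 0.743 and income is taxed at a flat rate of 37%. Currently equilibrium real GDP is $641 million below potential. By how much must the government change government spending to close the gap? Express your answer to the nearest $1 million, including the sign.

Spending multiplier = 1/(1 − c(1−t)) = 1/(1 − 0.743×0.63) = 1/0.53191 ≈ 1.88.
Need ΔY = +$641 million, so ΔG = ΔY/k = (+$641 million) × 0.53191 ≈ +$341 million.
The government should increase government spending by $341 million.

+$341 million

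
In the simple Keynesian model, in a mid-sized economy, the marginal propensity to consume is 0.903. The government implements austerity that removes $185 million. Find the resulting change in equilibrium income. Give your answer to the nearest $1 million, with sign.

−$1,907 million

Government-spending multiplier = 1/(1 − MPC) = 1/(1 − 0.903) = 1/0.097 ≈ 10.309.
ΔY = k × ΔG = (−$185 million) / 0.097 ≈ −$1,907 million.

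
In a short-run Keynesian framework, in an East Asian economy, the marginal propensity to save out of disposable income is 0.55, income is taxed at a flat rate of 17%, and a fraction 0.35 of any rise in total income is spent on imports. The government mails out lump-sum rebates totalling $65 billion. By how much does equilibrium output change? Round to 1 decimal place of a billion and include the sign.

MPC = 1 − MPS = 1 − 0.55 = 0.45.
A lump-sum tax change of −$65 billion shifts disposable income by +$65 billion; first-round consumption changes by −c × ΔT = −0.45 × (−$65 billion) = +$29.25 billion.
Expenditure multiplier = 1/(1 − c(1−t) + m) = 1/(1 − 0.45×0.83 + 0.35) = 1/0.9765 ≈ 1.024.
The tax multiplier is −c × k ≈ −0.461, so ΔY = k × (−c·ΔT) = (+$29.25 billion) / 0.9765 ≈ +$30 billion.

+$30.0 billion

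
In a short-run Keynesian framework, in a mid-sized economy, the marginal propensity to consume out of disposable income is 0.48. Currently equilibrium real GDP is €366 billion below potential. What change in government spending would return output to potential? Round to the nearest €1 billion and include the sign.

+€190 billion

Spending multiplier = 1/(1 − MPC) = 1/(1 − 0.48) = 1/0.52 ≈ 1.923.
Need ΔY = +€366 billion, so ΔG = ΔY/k = (+€366 billion) × 0.52 ≈ +€190 billion.
The government should increase government spending by €190 billion.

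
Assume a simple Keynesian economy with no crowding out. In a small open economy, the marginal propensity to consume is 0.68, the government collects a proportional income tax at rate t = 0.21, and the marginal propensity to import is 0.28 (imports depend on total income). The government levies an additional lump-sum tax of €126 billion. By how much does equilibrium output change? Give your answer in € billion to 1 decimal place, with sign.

A lump-sum tax change of +€126 billion shifts disposable income by −€126 billion; first-round consumption changes by −c × ΔT = −0.68 × (+€126 billion) = −€85.68 billion.
Expenditure multiplier = 1/(1 − c(1−t) + m) = 1/(1 − 0.68×0.79 + 0.28) = 1/0.7428 ≈ 1.346.
The tax multiplier is −c × k ≈ −0.915, so ΔY = k × (−c·ΔT) = (−€85.68 billion) / 0.7428 ≈ −€115.3 billion.

−€115.3 billion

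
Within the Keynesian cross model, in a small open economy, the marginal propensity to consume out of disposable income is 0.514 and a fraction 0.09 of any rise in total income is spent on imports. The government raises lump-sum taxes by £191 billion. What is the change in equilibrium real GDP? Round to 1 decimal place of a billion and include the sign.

A lump-sum tax change of +£191 billion shifts disposable income by −£191 billion; first-round consumption changes by −c × ΔT = −0.514 × (+£191 billion) = −£98.174 billion.
Expenditure multiplier = 1/(1 − c + m) = 1/(1 − 0.514 + 0.09) = 1/0.576 ≈ 1.736.
The tax multiplier is −c × k ≈ −0.892, so ΔY = k × (−c·ΔT) = (−£98.174 billion) / 0.576 ≈ −£170.4 billion.

−£170.4 billion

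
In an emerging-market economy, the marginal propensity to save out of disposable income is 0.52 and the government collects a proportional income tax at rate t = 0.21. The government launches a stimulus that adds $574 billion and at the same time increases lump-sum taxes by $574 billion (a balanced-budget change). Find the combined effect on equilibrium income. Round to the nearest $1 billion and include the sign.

MPC = 1 − MPS = 1 − 0.52 = 0.48.
Expenditure multiplier = 1/(1 − c(1−t)) = 1/(1 − 0.48×0.79) = 1/0.6208 ≈ 1.611.
ΔG contributes k·ΔG = (+$574 billion) / 0.6208 ≈ +$924.6 billion.
ΔT of +$574 billion changes first-round spending by −c·ΔT = −$275.52 billion, contributing k·(−c·ΔT) = (−$275.52 billion) / 0.6208 ≈ −$443.8 billion.
Net ΔY = k(ΔG − c·ΔT) = (+$298.48 billion) / 0.6208 ≈ +$481 billion.

+$481 billion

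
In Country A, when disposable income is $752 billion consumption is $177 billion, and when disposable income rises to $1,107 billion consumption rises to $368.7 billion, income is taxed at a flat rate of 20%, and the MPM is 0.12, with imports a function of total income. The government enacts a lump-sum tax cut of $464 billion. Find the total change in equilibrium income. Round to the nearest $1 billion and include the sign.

+$364 billion

MPC = ΔC/ΔYd = (368.7 − 177)/(1,107 − 752) = 191.7/355 = 0.54.
A lump-sum tax change of −$464 billion shifts disposable income by +$464 billion; first-round consumption changes by −c × ΔT = −0.54 × (−$464 billion) = +$250.56 billion.
Expenditure multiplier = 1/(1 − c(1−t) + m) = 1/(1 − 0.54×0.8 + 0.12) = 1/0.688 ≈ 1.453.
The tax multiplier is −c × k ≈ −0.785, so ΔY = k × (−c·ΔT) = (+$250.56 billion) / 0.688 ≈ +$364 billion.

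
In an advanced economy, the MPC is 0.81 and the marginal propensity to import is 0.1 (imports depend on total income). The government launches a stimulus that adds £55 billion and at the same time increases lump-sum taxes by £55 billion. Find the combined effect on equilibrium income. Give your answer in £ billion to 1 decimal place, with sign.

+£36.0 billion

Expenditure multiplier = 1/(1 − c + m) = 1/(1 − 0.81 + 0.1) = 1/0.29 ≈ 3.448.
ΔG contributes k·ΔG = (+£55 billion) / 0.29 ≈ +£189.7 billion.
ΔT of +£55 billion changes first-round spending by −c·ΔT = −£44.55 billion, contributing k·(−c·ΔT) = (−£44.55 billion) / 0.29 ≈ −£153.6 billion.
Net ΔY = k(ΔG − c·ΔT) = (+£10.45 billion) / 0.29 ≈ +£36 billion.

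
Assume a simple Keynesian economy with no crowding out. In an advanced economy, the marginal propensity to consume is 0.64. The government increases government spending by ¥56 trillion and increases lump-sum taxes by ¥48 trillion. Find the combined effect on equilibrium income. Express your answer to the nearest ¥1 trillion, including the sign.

Expenditure multiplier = 1/(1 − MPC) = 1/(1 − 0.64) = 1/0.36 ≈ 2.778.
ΔG contributes k·ΔG = (+¥56 trillion) / 0.36 ≈ +¥155.6 trillion.
ΔT of +¥48 trillion changes first-round spending by −c·ΔT = −¥30.72 trillion, contributing k·(−c·ΔT) = (−¥30.72 trillion) / 0.36 ≈ −¥85.3 trillion.
Net ΔY = k(ΔG − c·ΔT) = (+¥25.28 trillion) / 0.36 ≈ +¥70 trillion.

+¥70 trillion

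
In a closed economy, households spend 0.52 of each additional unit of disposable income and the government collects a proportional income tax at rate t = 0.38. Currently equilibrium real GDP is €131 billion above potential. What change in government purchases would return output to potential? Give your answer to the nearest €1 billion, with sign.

−€89 billion

Spending multiplier = 1/(1 − c(1−t)) = 1/(1 − 0.52×0.62) = 1/0.6776 ≈ 1.476.
Need ΔY = −€131 billion, so ΔG = ΔY/k = (−€131 billion) × 0.6776 ≈ −€89 billion.
The government should cut government purchases by €89 billion.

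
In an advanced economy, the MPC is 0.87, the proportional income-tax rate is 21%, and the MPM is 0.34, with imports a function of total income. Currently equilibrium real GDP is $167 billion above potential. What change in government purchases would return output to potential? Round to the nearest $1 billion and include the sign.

−$109 billion

Spending multiplier = 1/(1 − c(1−t) + m) = 1/(1 − 0.87×0.79 + 0.34) = 1/0.6527 ≈ 1.532.
Need ΔY = −$167 billion, so ΔG = ΔY/k = (−$167 billion) × 0.6527 ≈ −$109 billion.
The government should cut government purchases by $109 billion.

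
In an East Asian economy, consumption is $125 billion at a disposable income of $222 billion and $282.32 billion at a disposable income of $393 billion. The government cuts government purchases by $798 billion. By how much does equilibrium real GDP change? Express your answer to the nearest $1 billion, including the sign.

MPC = ΔC/ΔYd = (282.32 − 125)/(393 − 222) = 157.32/171 = 0.92.
Spending multiplier = 1/(1 − MPC) = 1/(1 − 0.92) = 1/0.08 = 12.5.
ΔY = k × ΔG = (−$798 billion) / 0.08 = −$9,975 billion.

−$9,975 billion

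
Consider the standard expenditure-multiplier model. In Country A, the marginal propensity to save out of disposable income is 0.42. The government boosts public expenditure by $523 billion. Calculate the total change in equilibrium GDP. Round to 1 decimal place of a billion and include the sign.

MPC = 1 − MPS = 1 − 0.42 = 0.58.
Expenditure multiplier = 1/(1 − MPC) = 1/(1 − 0.58) = 1/0.42 ≈ 2.381.
ΔY = k × ΔG = (+$523 billion) / 0.42 ≈ +$1,245.2 billion.

+$1,245.2 billion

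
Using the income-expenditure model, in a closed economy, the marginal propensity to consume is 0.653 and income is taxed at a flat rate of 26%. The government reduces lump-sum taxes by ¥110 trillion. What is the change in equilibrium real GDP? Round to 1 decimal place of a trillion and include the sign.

+¥139.0 trillion

A lump-sum tax change of −¥110 trillion shifts disposable income by +¥110 trillion; first-round consumption changes by −c × ΔT = −0.653 × (−¥110 trillion) = +¥71.83 trillion.
Expenditure multiplier = 1/(1 − c(1−t)) = 1/(1 − 0.653×0.74) = 1/0.51678 ≈ 1.935.
The tax multiplier is −c × k ≈ −1.264, so ΔY = k × (−c·ΔT) = (+¥71.83 trillion) / 0.51678 ≈ +¥139 trillion.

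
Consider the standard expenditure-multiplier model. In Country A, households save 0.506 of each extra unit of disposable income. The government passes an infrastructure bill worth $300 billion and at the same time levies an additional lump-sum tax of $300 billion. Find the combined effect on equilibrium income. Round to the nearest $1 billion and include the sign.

+$300 billion

MPC = 1 − MPS = 1 − 0.506 = 0.494.
Expenditure multiplier = 1/(1 − MPC) = 1/(1 − 0.494) = 1/0.506 ≈ 1.976.
ΔG contributes k·ΔG = (+$300 billion) / 0.506 ≈ +$592.9 billion.
ΔT of +$300 billion changes first-round spending by −c·ΔT = −$148.2 billion, contributing k·(−c·ΔT) = (−$148.2 billion) / 0.506 ≈ −$292.9 billion.
With ΔG = ΔT and no other leakages, the balanced-budget multiplier is 1, so ΔY = ΔG = +$300 billion.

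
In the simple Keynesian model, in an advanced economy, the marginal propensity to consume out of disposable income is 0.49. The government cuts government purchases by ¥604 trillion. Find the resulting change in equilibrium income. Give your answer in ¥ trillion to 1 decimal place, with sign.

−¥1,184.3 trillion

Spending multiplier = 1/(1 − MPC) = 1/(1 − 0.49) = 1/0.51 ≈ 1.961.
ΔY = k × ΔG = (−¥604 trillion) / 0.51 ≈ −¥1,184.3 trillion.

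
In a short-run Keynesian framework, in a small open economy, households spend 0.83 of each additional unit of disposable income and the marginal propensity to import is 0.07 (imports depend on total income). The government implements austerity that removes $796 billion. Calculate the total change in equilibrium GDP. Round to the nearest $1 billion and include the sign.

Expenditure multiplier = 1/(1 − c + m) = 1/(1 − 0.83 + 0.07) = 1/0.24 ≈ 4.167.
ΔY = k × ΔG = (−$796 billion) / 0.24 ≈ −$3,317 billion.

−$3,317 billion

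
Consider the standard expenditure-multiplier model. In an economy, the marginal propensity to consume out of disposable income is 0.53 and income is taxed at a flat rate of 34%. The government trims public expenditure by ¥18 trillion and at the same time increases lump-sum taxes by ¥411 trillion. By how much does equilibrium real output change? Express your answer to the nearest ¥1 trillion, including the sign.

−¥363 trillion

Expenditure multiplier = 1/(1 − c(1−t)) = 1/(1 − 0.53×0.66) = 1/0.6502 ≈ 1.538.
ΔG contributes k·ΔG = (−¥18 trillion) / 0.6502 ≈ −¥27.7 trillion.
ΔT of +¥411 trillion changes first-round spending by −c·ΔT = −¥217.83 trillion, contributing k·(−c·ΔT) = (−¥217.83 trillion) / 0.6502 ≈ −¥335 trillion.
Net ΔY = k(ΔG − c·ΔT) = (−¥235.83 trillion) / 0.6502 ≈ −¥363 trillion.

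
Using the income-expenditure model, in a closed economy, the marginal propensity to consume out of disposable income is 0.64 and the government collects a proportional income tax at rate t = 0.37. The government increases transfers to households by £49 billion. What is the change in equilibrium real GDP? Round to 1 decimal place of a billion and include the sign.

+£52.5 billion

The transfer change shifts disposable income by +£49 billion, so first-round consumption changes by c·ΔTR = 0.64 × (+£49 billion) = +£31.36 billion.
Expenditure multiplier = 1/(1 − c(1−t)) = 1/(1 − 0.64×0.63) = 1/0.5968 ≈ 1.676.
The transfer multiplier is c × k ≈ 1.072, so ΔY = k × (c·ΔTR) = (+£31.36 billion) / 0.5968 ≈ +£52.5 billion.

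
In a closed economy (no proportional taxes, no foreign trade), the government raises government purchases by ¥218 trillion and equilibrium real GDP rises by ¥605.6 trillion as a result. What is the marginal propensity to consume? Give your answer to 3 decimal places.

Implied spending multiplier k = ΔY/ΔG = 605.6/218 ≈ 2.778.
Since k = 1/(1 − MPC), MPC = 1 − 1/k = 1 − ΔG/ΔY = 1 − 218/605.6 ≈ 0.640.

0.640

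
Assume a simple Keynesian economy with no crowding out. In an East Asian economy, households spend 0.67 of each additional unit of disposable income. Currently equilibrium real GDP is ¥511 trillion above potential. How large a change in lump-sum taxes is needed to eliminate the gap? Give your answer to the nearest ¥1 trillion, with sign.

Spending multiplier = 1/(1 − MPC) = 1/(1 − 0.67) = 1/0.33 ≈ 3.03.
Tax multiplier = −c·k = −0.67/0.33 ≈ −2.03. Need ΔY = −¥511 trillion, so ΔT = ΔY/(−c·k) = −(−¥511 trillion) × 0.33 / 0.67 ≈ +¥252 trillion.
The government should raise lump-sum taxes by ¥252 trillion.

+¥252 trillion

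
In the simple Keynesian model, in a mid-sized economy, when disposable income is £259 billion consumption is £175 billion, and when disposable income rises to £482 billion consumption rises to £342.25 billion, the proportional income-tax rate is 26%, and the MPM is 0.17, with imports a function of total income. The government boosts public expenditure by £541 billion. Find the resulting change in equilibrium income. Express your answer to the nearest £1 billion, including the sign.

MPC = ΔC/ΔYd = (342.25 − 175)/(482 − 259) = 167.25/223 = 0.75.
Spending multiplier = 1/(1 − c(1−t) + m) = 1/(1 − 0.75×0.74 + 0.17) = 1/0.615 ≈ 1.626.
ΔY = k × ΔG = (+£541 billion) / 0.615 ≈ +£880 billion.

+£880 billion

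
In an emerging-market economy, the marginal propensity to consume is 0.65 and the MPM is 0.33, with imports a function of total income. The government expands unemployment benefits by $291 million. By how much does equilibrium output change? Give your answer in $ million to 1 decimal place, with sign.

+$278.2 million

The transfer change shifts disposable income by +$291 million, so first-round consumption changes by c·ΔTR = 0.65 × (+$291 million) = +$189.15 million.
Expenditure multiplier = 1/(1 − c + m) = 1/(1 − 0.65 + 0.33) = 1/0.68 ≈ 1.471.
The transfer multiplier is c × k ≈ 0.956, so ΔY = k × (c·ΔTR) = (+$189.15 million) / 0.68 ≈ +$278.2 million.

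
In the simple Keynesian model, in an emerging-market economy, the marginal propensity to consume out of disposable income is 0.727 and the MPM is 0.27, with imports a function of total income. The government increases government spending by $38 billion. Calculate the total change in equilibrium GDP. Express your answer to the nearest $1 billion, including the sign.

Expenditure multiplier = 1/(1 − c + m) = 1/(1 − 0.727 + 0.27) = 1/0.543 ≈ 1.842.
ΔY = k × ΔG = (+$38 billion) / 0.543 ≈ +$70 billion.

+$70 billion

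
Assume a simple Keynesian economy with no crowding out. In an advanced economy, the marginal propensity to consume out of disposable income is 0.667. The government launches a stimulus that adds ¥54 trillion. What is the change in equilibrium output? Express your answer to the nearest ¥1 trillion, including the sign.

Government-spending multiplier = 1/(1 − MPC) = 1/(1 − 0.667) = 1/0.333 ≈ 3.003.
ΔY = k × ΔG = (+¥54 trillion) / 0.333 ≈ +¥162 trillion.

+¥162 trillion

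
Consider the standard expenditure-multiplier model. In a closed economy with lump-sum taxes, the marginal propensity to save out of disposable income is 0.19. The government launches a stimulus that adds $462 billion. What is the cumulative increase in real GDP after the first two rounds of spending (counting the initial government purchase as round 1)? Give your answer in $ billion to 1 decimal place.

MPC = 1 − MPS = 1 − 0.19 = 0.81.
Round 1 adds ΔG = $462 billion; each later round is MPC = 0.81 times the previous.
After 2 rounds: 462 + 374.22 = ΔG·(1 − c^2)/(1 − c) = 462 × (1 − 0.6561)/0.19 ≈ $836.2 billion.

$836.2 billion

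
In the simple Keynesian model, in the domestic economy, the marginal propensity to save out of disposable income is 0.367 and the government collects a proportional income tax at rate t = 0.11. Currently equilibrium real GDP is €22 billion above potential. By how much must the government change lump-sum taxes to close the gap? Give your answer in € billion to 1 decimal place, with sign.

MPC = 1 − MPS = 1 − 0.367 = 0.633.
Spending multiplier = 1/(1 − c(1−t)) = 1/(1 − 0.633×0.89) = 1/0.43663 ≈ 2.29.
Tax multiplier = −c·k = −0.633/0.43663 ≈ −1.45. Need ΔY = −€22 billion, so ΔT = ΔY/(−c·k) = −(−€22 billion) × 0.43663 / 0.633 ≈ +€15.2 billion.
The government should raise lump-sum taxes by €15.2 billion.

+€15.2 billion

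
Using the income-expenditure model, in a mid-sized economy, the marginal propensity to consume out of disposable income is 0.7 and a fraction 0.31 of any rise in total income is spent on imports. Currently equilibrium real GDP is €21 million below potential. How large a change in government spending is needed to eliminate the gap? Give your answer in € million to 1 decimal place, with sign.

Spending multiplier = 1/(1 − c + m) = 1/(1 − 0.7 + 0.31) = 1/0.61 ≈ 1.639.
Need ΔY = +€21 million, so ΔG = ΔY/k = (+€21 million) × 0.61 ≈ +€12.8 million.
The government should increase government spending by €12.8 million.

+€12.8 million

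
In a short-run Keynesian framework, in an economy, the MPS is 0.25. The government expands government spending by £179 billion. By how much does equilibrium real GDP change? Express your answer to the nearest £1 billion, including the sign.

+£716 billion

MPC = 1 − MPS = 1 − 0.25 = 0.75.
Government-spending multiplier = 1/(1 − MPC) = 1/(1 − 0.75) = 1/0.25 = 4.
ΔY = k × ΔG = (+£179 billion) / 0.25 = +£716 billion.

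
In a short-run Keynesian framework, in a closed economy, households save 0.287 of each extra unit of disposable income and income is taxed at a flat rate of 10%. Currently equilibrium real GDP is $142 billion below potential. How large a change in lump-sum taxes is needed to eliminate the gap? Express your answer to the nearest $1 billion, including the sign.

MPC = 1 − MPS = 1 − 0.287 = 0.713.
Spending multiplier = 1/(1 − c(1−t)) = 1/(1 − 0.713×0.9) = 1/0.3583 ≈ 2.791.
Tax multiplier = −c·k = −0.713/0.3583 ≈ −1.99. Need ΔY = +$142 billion, so ΔT = ΔY/(−c·k) = −(+$142 billion) × 0.3583 / 0.713 ≈ −$71 billion.
The government should cut lump-sum taxes by $71 billion.

−$71 billion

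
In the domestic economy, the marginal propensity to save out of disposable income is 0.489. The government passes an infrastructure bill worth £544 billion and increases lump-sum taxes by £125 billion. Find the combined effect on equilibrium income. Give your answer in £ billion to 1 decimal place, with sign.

+£981.9 billion

MPC = 1 − MPS = 1 − 0.489 = 0.511.
Expenditure multiplier = 1/(1 − MPC) = 1/(1 − 0.511) = 1/0.489 ≈ 2.045.
ΔG contributes k·ΔG = (+£544 billion) / 0.489 ≈ +£1,112.5 billion.
ΔT of +£125 billion changes first-round spending by −c·ΔT = −£63.875 billion, contributing k·(−c·ΔT) = (−£63.875 billion) / 0.489 ≈ −£130.6 billion.
Net ΔY = k(ΔG − c·ΔT) = (+£480.125 billion) / 0.489 ≈ +£981.9 billion.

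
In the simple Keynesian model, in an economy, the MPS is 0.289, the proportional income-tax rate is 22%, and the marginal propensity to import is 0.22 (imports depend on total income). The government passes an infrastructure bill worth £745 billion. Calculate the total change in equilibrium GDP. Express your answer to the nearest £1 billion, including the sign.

+£1,120 billion

MPC = 1 − MPS = 1 − 0.289 = 0.711.
Spending multiplier = 1/(1 − c(1−t) + m) = 1/(1 − 0.711×0.78 + 0.22) = 1/0.66542 ≈ 1.503.
ΔY = k × ΔG = (+£745 billion) / 0.66542 ≈ +£1,120 billion.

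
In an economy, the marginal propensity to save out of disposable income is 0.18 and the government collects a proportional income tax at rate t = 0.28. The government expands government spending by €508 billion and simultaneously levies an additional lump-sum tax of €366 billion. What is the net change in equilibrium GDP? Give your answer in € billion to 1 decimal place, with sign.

MPC = 1 − MPS = 1 − 0.18 = 0.82.
Expenditure multiplier = 1/(1 − c(1−t)) = 1/(1 − 0.82×0.72) = 1/0.4096 ≈ 2.441.
ΔG contributes k·ΔG = (+€508 billion) / 0.4096 ≈ +€1,240.2 billion.
ΔT of +€366 billion changes first-round spending by −c·ΔT = −€300.12 billion, contributing k·(−c·ΔT) = (−€300.12 billion) / 0.4096 ≈ −€732.7 billion.
Net ΔY = k(ΔG − c·ΔT) = (+€207.88 billion) / 0.4096 ≈ +€507.5 billion.

+€507.5 billion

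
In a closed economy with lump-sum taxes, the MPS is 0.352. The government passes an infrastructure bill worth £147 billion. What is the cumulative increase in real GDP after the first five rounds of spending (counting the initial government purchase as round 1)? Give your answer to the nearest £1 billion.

MPC = 1 − MPS = 1 − 0.352 = 0.648.
Round 1 adds ΔG = £147 billion; each later round is MPC = 0.648 times the previous.
After 5 rounds: 147 + 95.256 + 61.725888 + 39.998375424 + 25.918947274752 = ΔG·(1 − c^5)/(1 − c) = 147 × (1 − 0.114254951251968)/0.352 ≈ £370 billion.

£370 billion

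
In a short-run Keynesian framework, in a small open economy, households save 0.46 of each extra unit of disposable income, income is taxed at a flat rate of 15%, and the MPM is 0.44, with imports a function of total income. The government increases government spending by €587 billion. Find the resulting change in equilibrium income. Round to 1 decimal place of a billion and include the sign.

+€598.4 billion

MPC = 1 − MPS = 1 − 0.46 = 0.54.
Government-spending multiplier = 1/(1 − c(1−t) + m) = 1/(1 − 0.54×0.85 + 0.44) = 1/0.981 ≈ 1.019.
ΔY = k × ΔG = (+€587 billion) / 0.981 ≈ +€598.4 billion.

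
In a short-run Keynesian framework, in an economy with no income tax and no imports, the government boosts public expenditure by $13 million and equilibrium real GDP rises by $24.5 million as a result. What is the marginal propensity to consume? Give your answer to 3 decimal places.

Implied spending multiplier k = ΔY/ΔG = 24.5/13 ≈ 1.8846.
Since k = 1/(1 − MPC), MPC = 1 − 1/k = 1 − ΔG/ΔY = 1 − 13/24.5 ≈ 0.469.

0.469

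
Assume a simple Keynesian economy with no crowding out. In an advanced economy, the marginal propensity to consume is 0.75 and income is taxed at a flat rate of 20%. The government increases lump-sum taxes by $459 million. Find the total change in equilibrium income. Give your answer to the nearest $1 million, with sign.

−$861 million

A lump-sum tax change of +$459 million shifts disposable income by −$459 million; first-round consumption changes by −c × ΔT = −0.75 × (+$459 million) = −$344.25 million.
Expenditure multiplier = 1/(1 − c(1−t)) = 1/(1 − 0.75×0.8) = 1/0.4 = 2.5.
The tax multiplier is −c × k = −1.875, so ΔY = k × (−c·ΔT) = (−$344.25 million) / 0.4 ≈ −$861 million.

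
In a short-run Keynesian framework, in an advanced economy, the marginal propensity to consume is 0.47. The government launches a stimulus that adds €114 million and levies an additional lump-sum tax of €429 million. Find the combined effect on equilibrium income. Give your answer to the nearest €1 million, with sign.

Expenditure multiplier = 1/(1 − MPC) = 1/(1 − 0.47) = 1/0.53 ≈ 1.887.
ΔG contributes k·ΔG = (+€114 million) / 0.53 ≈ +€215.1 million.
ΔT of +€429 million changes first-round spending by −c·ΔT = −€201.63 million, contributing k·(−c·ΔT) = (−€201.63 million) / 0.53 ≈ −€380.4 million.
Net ΔY = k(ΔG − c·ΔT) = (−€87.63 million) / 0.53 ≈ −€165 million.

−€165 million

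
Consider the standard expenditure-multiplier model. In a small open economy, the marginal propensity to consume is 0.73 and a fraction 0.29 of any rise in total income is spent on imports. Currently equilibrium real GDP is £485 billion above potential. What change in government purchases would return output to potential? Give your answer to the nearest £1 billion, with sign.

Spending multiplier = 1/(1 − c + m) = 1/(1 − 0.73 + 0.29) = 1/0.56 ≈ 1.786.
Need ΔY = −£485 billion, so ΔG = ΔY/k = (−£485 billion) × 0.56 ≈ −£272 billion.
The government should cut government purchases by £272 billion.

−£272 billion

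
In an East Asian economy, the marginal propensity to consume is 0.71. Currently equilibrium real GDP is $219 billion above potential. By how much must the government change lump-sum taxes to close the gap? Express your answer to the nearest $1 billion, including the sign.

Spending multiplier = 1/(1 − MPC) = 1/(1 − 0.71) = 1/0.29 ≈ 3.448.
Tax multiplier = −c·k = −0.71/0.29 ≈ −2.448. Need ΔY = −$219 billion, so ΔT = ΔY/(−c·k) = −(−$219 billion) × 0.29 / 0.71 ≈ +$89 billion.
The government should raise lump-sum taxes by $89 billion.

+$89 billion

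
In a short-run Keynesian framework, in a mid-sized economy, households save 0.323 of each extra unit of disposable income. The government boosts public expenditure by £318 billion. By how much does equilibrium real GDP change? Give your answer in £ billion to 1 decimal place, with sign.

MPC = 1 − MPS = 1 − 0.323 = 0.677.
Expenditure multiplier = 1/(1 − MPC) = 1/(1 − 0.677) = 1/0.323 ≈ 3.096.
ΔY = k × ΔG = (+£318 billion) / 0.323 ≈ +£984.5 billion.

+£984.5 billion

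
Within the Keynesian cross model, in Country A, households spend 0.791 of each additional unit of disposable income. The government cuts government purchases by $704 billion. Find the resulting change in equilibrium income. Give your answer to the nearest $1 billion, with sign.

−$3,368 billion

Expenditure multiplier = 1/(1 − MPC) = 1/(1 − 0.791) = 1/0.209 ≈ 4.785.
ΔY = k × ΔG = (−$704 billion) / 0.209 ≈ −$3,368 billion.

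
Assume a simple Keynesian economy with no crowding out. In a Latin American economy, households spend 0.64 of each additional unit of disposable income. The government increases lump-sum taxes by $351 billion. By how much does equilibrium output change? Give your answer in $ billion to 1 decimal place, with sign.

−$624.0 billion

A lump-sum tax change of +$351 billion shifts disposable income by −$351 billion; first-round consumption changes by −c × ΔT = −0.64 × (+$351 billion) = −$224.64 billion.
Expenditure multiplier = 1/(1 − MPC) = 1/(1 − 0.64) = 1/0.36 ≈ 2.778.
The tax multiplier is −c × k ≈ −1.778, so ΔY = k × (−c·ΔT) = (−$224.64 billion) / 0.36 = −$624 billion.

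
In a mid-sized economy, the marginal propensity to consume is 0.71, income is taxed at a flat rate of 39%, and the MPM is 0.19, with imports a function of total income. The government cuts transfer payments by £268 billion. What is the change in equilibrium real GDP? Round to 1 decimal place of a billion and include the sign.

The transfer change shifts disposable income by −£268 billion, so first-round consumption changes by c·ΔTR = 0.71 × (−£268 billion) = −£190.28 billion.
Expenditure multiplier = 1/(1 − c(1−t) + m) = 1/(1 − 0.71×0.61 + 0.19) = 1/0.7569 ≈ 1.321.
The transfer multiplier is c × k ≈ 0.938, so ΔY = k × (c·ΔTR) = (−£190.28 billion) / 0.7569 ≈ −£251.4 billion.

−£251.4 billion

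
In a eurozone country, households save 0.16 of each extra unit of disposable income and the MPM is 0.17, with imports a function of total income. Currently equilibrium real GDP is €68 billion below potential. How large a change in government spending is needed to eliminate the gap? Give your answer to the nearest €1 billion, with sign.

MPC = 1 − MPS = 1 − 0.16 = 0.84.
Spending multiplier = 1/(1 − c + m) = 1/(1 − 0.84 + 0.17) = 1/0.33 ≈ 3.03.
Need ΔY = +€68 billion, so ΔG = ΔY/k = (+€68 billion) × 0.33 ≈ +€22 billion.
The government should increase government spending by €22 billion.

+€22 billion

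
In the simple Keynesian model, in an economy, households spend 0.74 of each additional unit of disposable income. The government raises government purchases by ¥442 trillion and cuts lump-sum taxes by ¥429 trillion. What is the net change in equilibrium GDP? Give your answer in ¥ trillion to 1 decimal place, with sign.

+¥2,921.0 trillion

Expenditure multiplier = 1/(1 − MPC) = 1/(1 − 0.74) = 1/0.26 ≈ 3.846.
ΔG contributes k·ΔG = (+¥442 trillion) / 0.26 = +¥1,700 trillion.
ΔT of −¥429 trillion changes first-round spending by −c·ΔT = +¥317.46 trillion, contributing k·(−c·ΔT) = (+¥317.46 trillion) / 0.26 = +¥1,221 trillion.
Net ΔY = k(ΔG − c·ΔT) = (+¥759.46 trillion) / 0.26 = +¥2,921 trillion.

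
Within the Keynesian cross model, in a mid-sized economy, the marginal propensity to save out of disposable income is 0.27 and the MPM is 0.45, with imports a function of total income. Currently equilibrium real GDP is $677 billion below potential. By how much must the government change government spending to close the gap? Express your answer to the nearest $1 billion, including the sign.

+$487 billion

MPC = 1 − MPS = 1 − 0.27 = 0.73.
Spending multiplier = 1/(1 − c + m) = 1/(1 − 0.73 + 0.45) = 1/0.72 ≈ 1.389.
Need ΔY = +$677 billion, so ΔG = ΔY/k = (+$677 billion) × 0.72 ≈ +$487 billion.
The government should increase government spending by $487 billion.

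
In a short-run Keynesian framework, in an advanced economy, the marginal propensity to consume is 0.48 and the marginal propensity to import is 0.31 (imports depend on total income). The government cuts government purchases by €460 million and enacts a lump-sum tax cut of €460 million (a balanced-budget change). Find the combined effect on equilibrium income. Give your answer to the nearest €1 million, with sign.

−€288 million

Expenditure multiplier = 1/(1 − c + m) = 1/(1 − 0.48 + 0.31) = 1/0.83 ≈ 1.205.
ΔG contributes k·ΔG = (−€460 million) / 0.83 ≈ −€554.2 million.
ΔT of −€460 million changes first-round spending by −c·ΔT = +€220.8 million, contributing k·(−c·ΔT) = (+€220.8 million) / 0.83 ≈ +€266 million.
Net ΔY = k(ΔG − c·ΔT) = (−€239.2 million) / 0.83 ≈ −€288 million.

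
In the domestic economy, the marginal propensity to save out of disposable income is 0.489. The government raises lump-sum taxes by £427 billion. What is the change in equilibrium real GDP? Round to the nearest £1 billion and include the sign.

−£446 billion

MPC = 1 − MPS = 1 − 0.489 = 0.511.
A lump-sum tax change of +£427 billion shifts disposable income by −£427 billion; first-round consumption changes by −c × ΔT = −0.511 × (+£427 billion) = −£218.197 billion.
Expenditure multiplier = 1/(1 − MPC) = 1/(1 − 0.511) = 1/0.489 ≈ 2.045.
The tax multiplier is −c × k ≈ −1.045, so ΔY = k × (−c·ΔT) = (−£218.197 billion) / 0.489 ≈ −£446 billion.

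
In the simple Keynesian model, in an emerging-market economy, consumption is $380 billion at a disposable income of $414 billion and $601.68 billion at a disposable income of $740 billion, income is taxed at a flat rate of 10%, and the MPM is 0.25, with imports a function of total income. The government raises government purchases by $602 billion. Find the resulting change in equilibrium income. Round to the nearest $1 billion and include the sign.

+$944 billion

MPC = ΔC/ΔYd = (601.68 − 380)/(740 − 414) = 221.68/326 = 0.68.
Government-spending multiplier = 1/(1 − c(1−t) + m) = 1/(1 − 0.68×0.9 + 0.25) = 1/0.638 ≈ 1.567.
ΔY = k × ΔG = (+$602 billion) / 0.638 ≈ +$944 billion.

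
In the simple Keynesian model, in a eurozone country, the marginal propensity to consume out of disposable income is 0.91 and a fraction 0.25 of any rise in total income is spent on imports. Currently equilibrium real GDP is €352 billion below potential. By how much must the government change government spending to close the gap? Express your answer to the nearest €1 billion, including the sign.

Spending multiplier = 1/(1 − c + m) = 1/(1 − 0.91 + 0.25) = 1/0.34 ≈ 2.941.
Need ΔY = +€352 billion, so ΔG = ΔY/k = (+€352 billion) × 0.34 ≈ +€120 billion.
The government should increase government spending by €120 billion.

+€120 billion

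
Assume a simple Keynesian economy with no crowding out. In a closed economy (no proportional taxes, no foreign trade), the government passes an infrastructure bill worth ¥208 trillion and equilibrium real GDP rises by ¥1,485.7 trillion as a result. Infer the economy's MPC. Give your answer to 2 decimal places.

0.86

Implied spending multiplier k = ΔY/ΔG = 1,485.7/208 ≈ 7.1428.
Since k = 1/(1 − MPC), MPC = 1 − 1/k = 1 − ΔG/ΔY = 1 − 208/1,485.7 ≈ 0.86.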